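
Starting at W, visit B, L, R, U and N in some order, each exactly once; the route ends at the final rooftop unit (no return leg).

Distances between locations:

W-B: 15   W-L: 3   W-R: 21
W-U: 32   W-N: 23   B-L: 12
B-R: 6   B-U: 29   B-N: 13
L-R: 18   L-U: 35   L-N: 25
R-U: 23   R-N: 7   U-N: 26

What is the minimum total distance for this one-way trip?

54 — the minimum one-way total.

There are 5! = 120 possible orderings.
W → B → L → R → U → N: 15+12+18+23+26 = 94
W → B → L → R → N → U: 15+12+18+7+26 = 78
W → B → L → U → R → N: 15+12+35+23+7 = 92
W → B → L → U → N → R: 15+12+35+26+7 = 95
W → B → L → N → R → U: 15+12+25+7+23 = 82
W → B → L → N → U → R: 15+12+25+26+23 = 101
W → B → R → L → U → N: 15+6+18+35+26 = 100
W → B → R → L → N → U: 15+6+18+25+26 = 90
W → B → R → U → L → N: 15+6+23+35+25 = 104
W → B → R → U → N → L: 15+6+23+26+25 = 95
W → B → R → N → L → U: 15+6+7+25+35 = 88
W → B → R → N → U → L: 15+6+7+26+35 = 89
W → B → U → L → R → N: 15+29+35+18+7 = 104
W → B → U → L → N → R: 15+29+35+25+7 = 111
… (106 more)
W → L → B → R → N → U: 3+12+6+7+26 = 54  ← best
The minimum is 54.
One shortest path: W → L → B → R → N → U.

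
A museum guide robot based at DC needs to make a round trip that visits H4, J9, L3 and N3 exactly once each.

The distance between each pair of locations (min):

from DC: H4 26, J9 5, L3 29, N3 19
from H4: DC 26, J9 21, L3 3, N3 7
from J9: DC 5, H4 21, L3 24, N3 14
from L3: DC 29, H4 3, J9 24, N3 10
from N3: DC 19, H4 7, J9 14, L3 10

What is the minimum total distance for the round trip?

With 4 stops there are 4!/2 = 12 distinct round trips (a route and its reverse cost the same).
DC-H4-J9-L3-N3-DC: 26+21+24+10+19 = 100
DC-H4-J9-N3-L3-DC: 26+21+14+10+29 = 100
DC-H4-L3-J9-N3-DC: 26+3+24+14+19 = 86
DC-H4-L3-N3-J9-DC: 26+3+10+14+5 = 58
DC-H4-N3-J9-L3-DC: 26+7+14+24+29 = 100
DC-H4-N3-L3-J9-DC: 26+7+10+24+5 = 72
DC-J9-H4-L3-N3-DC: 5+21+3+10+19 = 58
DC-J9-H4-N3-L3-DC: 5+21+7+10+29 = 72
DC-J9-L3-H4-N3-DC: 5+24+3+7+19 = 58
DC-J9-N3-H4-L3-DC: 5+14+7+3+29 = 58
DC-L3-H4-J9-N3-DC: 29+3+21+14+19 = 86
DC-L3-J9-H4-N3-DC: 29+24+21+7+19 = 100
The minimum is 58.
One optimal route: DC → H4 → L3 → N3 → J9 → DC (or its reverse).

Minimum total distance: 58 min.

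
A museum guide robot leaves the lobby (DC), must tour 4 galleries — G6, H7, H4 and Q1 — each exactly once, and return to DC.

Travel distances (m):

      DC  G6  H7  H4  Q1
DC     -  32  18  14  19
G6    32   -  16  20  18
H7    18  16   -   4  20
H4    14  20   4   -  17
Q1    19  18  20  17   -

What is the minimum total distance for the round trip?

With 4 stops there are 4!/2 = 12 distinct round trips (a route and its reverse cost the same).
DC-G6-H7-H4-Q1-DC: 32+16+4+17+19 = 88
DC-G6-H7-Q1-H4-DC: 32+16+20+17+14 = 99
DC-G6-H4-H7-Q1-DC: 32+20+4+20+19 = 95
DC-G6-H4-Q1-H7-DC: 32+20+17+20+18 = 107
DC-G6-Q1-H7-H4-DC: 32+18+20+4+14 = 88
DC-G6-Q1-H4-H7-DC: 32+18+17+4+18 = 89
DC-H7-G6-H4-Q1-DC: 18+16+20+17+19 = 90
DC-H7-G6-Q1-H4-DC: 18+16+18+17+14 = 83
DC-H7-H4-G6-Q1-DC: 18+4+20+18+19 = 79
DC-H7-Q1-G6-H4-DC: 18+20+18+20+14 = 90
DC-H4-G6-H7-Q1-DC: 14+20+16+20+19 = 89
DC-H4-H7-G6-Q1-DC: 14+4+16+18+19 = 71
The minimum is 71.
One optimal route: DC → H4 → H7 → G6 → Q1 → DC (or its reverse).

Minimum total distance: 71 m.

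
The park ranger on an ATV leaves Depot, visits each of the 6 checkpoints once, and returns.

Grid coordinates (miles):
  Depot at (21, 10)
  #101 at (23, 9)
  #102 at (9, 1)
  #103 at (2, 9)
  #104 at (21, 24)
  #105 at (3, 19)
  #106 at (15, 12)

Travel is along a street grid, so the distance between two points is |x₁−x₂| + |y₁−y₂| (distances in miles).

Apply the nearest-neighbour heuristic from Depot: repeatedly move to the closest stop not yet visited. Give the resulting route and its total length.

From Depot: distances to unvisited — #101=3, #106=8, #104=14, #103=20, #102=21, #105=27. Nearest is #101 (3).
From #101: distances to unvisited — #106=11, #104=17, #103=21, #102=22, #105=30. Nearest is #106 (11).
From #106: distances to unvisited — #103=16, #102=17, #104=18, #105=19. Nearest is #103 (16).
From #103: distances to unvisited — #105=11, #102=15, #104=34. Nearest is #105 (11).
From #105: distances to unvisited — #104=23, #102=24. Nearest is #104 (23).
From #104: distances to unvisited — #102=35. Nearest is #102 (35).
Return #102→Depot: 21.
Total = 3 + 11 + 16 + 11 + 23 + 35 + 21 = 120.

Total distance 120 miles via the nearest-neighbour route Depot → #101 → #106 → #103 → #105 → #104 → #102 → Depot.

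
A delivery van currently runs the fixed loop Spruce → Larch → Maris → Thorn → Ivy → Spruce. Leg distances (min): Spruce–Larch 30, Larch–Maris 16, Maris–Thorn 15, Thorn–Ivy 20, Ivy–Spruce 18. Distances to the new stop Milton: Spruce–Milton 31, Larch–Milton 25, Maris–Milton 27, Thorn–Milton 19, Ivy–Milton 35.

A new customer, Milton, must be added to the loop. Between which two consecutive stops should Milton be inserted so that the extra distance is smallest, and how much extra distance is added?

Minimum extra distance: 26 min, inserting Milton between Spruce and Larch.

Insertion cost between consecutive stops i–j is d(i,Milton) + d(Milton,j) − d(i,j):
  between Spruce and Larch: 31 + 25 − 30 = 26
  between Larch and Maris: 25 + 27 − 16 = 36
  between Maris and Thorn: 27 + 19 − 15 = 31
  between Thorn and Ivy: 19 + 35 − 20 = 34
  between Ivy and Spruce: 35 + 31 − 18 = 48
Cheapest insertion is between Spruce and Larch, adding 26.
New total = 99 + 26 = 125.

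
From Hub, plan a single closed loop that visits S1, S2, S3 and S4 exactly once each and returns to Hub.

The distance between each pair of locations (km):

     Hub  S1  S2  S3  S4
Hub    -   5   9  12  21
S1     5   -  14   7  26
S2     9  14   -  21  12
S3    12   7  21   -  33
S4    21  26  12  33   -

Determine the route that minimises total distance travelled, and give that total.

Shortest round trip = 66 km.

With 4 stops there are 4!/2 = 12 distinct round trips (a route and its reverse cost the same).
Hub - S1 - S2 - S3 - S4 - Hub: 5+14+21+33+21 = 94
Hub - S1 - S2 - S4 - S3 - Hub: 5+14+12+33+12 = 76
Hub - S1 - S3 - S2 - S4 - Hub: 5+7+21+12+21 = 66
Hub - S1 - S3 - S4 - S2 - Hub: 5+7+33+12+9 = 66
Hub - S1 - S4 - S2 - S3 - Hub: 5+26+12+21+12 = 76
Hub - S1 - S4 - S3 - S2 - Hub: 5+26+33+21+9 = 94
Hub - S2 - S1 - S3 - S4 - Hub: 9+14+7+33+21 = 84
Hub - S2 - S1 - S4 - S3 - Hub: 9+14+26+33+12 = 94
Hub - S2 - S3 - S1 - S4 - Hub: 9+21+7+26+21 = 84
Hub - S2 - S4 - S1 - S3 - Hub: 9+12+26+7+12 = 66
Hub - S3 - S1 - S2 - S4 - Hub: 12+7+14+12+21 = 66
Hub - S3 - S2 - S1 - S4 - Hub: 12+21+14+26+21 = 94
The minimum is 66.
One optimal route: Hub → S1 → S3 → S2 → S4 → Hub (or its reverse).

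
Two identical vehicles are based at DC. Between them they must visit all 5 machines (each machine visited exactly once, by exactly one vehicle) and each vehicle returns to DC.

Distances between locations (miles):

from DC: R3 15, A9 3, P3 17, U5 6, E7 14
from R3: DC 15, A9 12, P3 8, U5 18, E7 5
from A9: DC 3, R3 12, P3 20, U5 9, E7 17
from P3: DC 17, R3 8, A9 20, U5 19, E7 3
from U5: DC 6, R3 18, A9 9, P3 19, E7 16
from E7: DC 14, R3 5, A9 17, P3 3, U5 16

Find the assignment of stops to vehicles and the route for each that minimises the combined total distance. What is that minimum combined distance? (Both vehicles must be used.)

52 miles — the smallest possible combined total.

Check every non-empty split of the stops between the two vehicles; for each half take its own optimal tour:
  {R3} + {A9, P3, U5, E7}: 30 + 48 = 78
  {A9} + {R3, P3, U5, E7}: 6 + 48 = 54
  {R3, A9} + {P3, U5, E7}: 30 + 42 = 72
  {P3} + {R3, A9, U5, E7}: 34 + 42 = 76
  {R3, P3} + {A9, U5, E7}: 40 + 42 = 82
  {A9, P3} + {R3, U5, E7}: 40 + 42 = 82
  … (15 splits in total)
  {U5} + {R3, A9, P3, E7}: 12 + 40 = 52  ← best
Best: vehicle 1 DC → U5 → DC = 12; vehicle 2 DC → A9 → R3 → P3 → E7 → DC = 40; combined 52.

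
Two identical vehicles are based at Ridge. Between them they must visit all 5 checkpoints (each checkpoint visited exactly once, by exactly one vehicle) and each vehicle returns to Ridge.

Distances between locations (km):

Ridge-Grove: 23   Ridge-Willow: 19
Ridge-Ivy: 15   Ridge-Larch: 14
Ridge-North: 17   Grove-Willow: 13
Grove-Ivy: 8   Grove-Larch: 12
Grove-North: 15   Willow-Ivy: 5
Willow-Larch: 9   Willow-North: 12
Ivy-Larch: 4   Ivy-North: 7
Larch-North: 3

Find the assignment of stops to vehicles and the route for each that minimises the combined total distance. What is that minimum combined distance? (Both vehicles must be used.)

Check every non-empty split of the stops between the two vehicles; for each half take its own optimal tour:
  {Grove} + {Willow, Ivy, Larch, North}: 46 + 48 = 94
  {Willow} + {Grove, Ivy, Larch, North}: 38 + 55 = 93
  {Grove, Willow} + {Ivy, Larch, North}: 55 + 39 = 94
  {Ivy} + {Grove, Willow, Larch, North}: 30 + 64 = 94
  {Grove, Ivy} + {Willow, Larch, North}: 46 + 48 = 94
  {Willow, Ivy} + {Grove, Larch, North}: 39 + 55 = 94
  … (15 splits in total)
  {Grove, Willow, Ivy} + {Larch, North}: 55 + 34 = 89  ← best
Best: vehicle 1 Ridge → Grove → Ivy → Willow → Ridge = 55; vehicle 2 Ridge → Larch → North → Ridge = 34; combined 89.

Minimum combined distance: 89 km.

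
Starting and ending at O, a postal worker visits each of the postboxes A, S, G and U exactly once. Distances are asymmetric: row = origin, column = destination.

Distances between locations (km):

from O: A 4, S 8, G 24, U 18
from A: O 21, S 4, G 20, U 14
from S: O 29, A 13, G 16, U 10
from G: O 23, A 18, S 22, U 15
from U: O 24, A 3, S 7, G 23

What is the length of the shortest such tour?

O→A→S→G→U→O: 4+4+16+15+24 = 63
O→A→S→U→G→O: 4+4+10+23+23 = 64
O→A→G→S→U→O: 4+20+22+10+24 = 80
O→A→G→U→S→O: 4+20+15+7+29 = 75
O→A→U→S→G→O: 4+14+7+16+23 = 64
O→A→U→G→S→O: 4+14+23+22+29 = 92
O→S→A→G→U→O: 8+13+20+15+24 = 80
O→S→A→U→G→O: 8+13+14+23+23 = 81
O→S→G→A→U→O: 8+16+18+14+24 = 80
O→S→G→U→A→O: 8+16+15+3+21 = 63
O→S→U→A→G→O: 8+10+3+20+23 = 64
O→S→U→G→A→O: 8+10+23+18+21 = 80
O→G→A→S→U→O: 24+18+4+10+24 = 80
O→G→A→U→S→O: 24+18+14+7+29 = 92
… (10 more)
The minimum is 63.
One optimal route: O → A → S → G → U → O.

63 km — the shortest possible round trip.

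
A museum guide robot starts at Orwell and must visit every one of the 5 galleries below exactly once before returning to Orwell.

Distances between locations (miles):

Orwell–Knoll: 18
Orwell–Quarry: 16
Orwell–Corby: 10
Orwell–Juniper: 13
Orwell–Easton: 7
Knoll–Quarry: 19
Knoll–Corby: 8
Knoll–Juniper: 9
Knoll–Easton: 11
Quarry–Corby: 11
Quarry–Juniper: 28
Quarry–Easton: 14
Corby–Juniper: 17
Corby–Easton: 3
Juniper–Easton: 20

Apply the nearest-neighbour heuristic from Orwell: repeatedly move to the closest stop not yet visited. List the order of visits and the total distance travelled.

From Orwell: distances to unvisited — Easton=7, Corby=10, Juniper=13, Quarry=16, Knoll=18. Nearest is Easton (7).
From Easton: distances to unvisited — Corby=3, Knoll=11, Quarry=14, Juniper=20. Nearest is Corby (3).
From Corby: distances to unvisited — Knoll=8, Quarry=11, Juniper=17. Nearest is Knoll (8).
From Knoll: distances to unvisited — Juniper=9, Quarry=19. Nearest is Juniper (9).
From Juniper: distances to unvisited — Quarry=28. Nearest is Quarry (28).
Return Quarry→Orwell: 16.
Total = 7 + 3 + 8 + 9 + 28 + 16 = 71.

71 miles along Orwell → Easton → Corby → Knoll → Juniper → Quarry → Orwell.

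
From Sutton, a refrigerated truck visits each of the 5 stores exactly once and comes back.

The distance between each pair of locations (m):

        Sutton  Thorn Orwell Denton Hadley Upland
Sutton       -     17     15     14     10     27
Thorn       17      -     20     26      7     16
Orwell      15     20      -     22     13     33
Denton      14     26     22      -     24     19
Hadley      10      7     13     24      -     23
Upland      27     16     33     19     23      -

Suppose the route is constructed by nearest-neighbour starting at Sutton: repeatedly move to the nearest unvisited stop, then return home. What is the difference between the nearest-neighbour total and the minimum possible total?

Excess over optimum: 5 m.

From Sutton: Hadley=10, Denton=14, Orwell=15, Thorn=17, Upland=27 → choose Hadley (10).
From Hadley: Thorn=7, Orwell=13, Upland=23, Denton=24 → choose Thorn (7).
From Thorn: Upland=16, Orwell=20, Denton=26 → choose Upland (16).
From Upland: Denton=19, Orwell=33 → choose Denton (19).
From Denton: Orwell=22 → choose Orwell (22).
NN route Sutton → Hadley → Thorn → Upland → Denton → Orwell → Sutton costs 89.
Optimal: Sutton → Orwell → Hadley → Thorn → Upland → Denton → Sutton costs 84 (by enumerating all 60 distinct tours).
Excess = 89 − 84 = 5.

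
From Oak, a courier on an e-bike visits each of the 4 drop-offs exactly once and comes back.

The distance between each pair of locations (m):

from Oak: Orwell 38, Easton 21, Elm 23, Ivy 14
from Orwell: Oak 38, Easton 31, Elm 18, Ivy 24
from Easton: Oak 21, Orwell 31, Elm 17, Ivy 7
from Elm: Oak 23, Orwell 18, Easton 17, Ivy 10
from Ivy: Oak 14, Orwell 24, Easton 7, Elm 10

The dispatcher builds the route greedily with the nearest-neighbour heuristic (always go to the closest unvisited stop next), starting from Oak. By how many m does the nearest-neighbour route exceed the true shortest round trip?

The nearest-neighbour route is 1 m longer than optimal.

Oak: Ivy=14, Easton=21, Elm=23, Orwell=38 ⇒ Ivy
Ivy: Easton=7, Elm=10, Orwell=24 ⇒ Easton
Easton: Elm=17, Orwell=31 ⇒ Elm
Elm: Orwell=18 ⇒ Orwell
NN route Oak → Ivy → Easton → Elm → Orwell → Oak costs 94.
Optimal: Oak → Easton → Ivy → Orwell → Elm → Oak costs 93 (by enumerating all 12 distinct tours).
Excess = 94 − 93 = 1.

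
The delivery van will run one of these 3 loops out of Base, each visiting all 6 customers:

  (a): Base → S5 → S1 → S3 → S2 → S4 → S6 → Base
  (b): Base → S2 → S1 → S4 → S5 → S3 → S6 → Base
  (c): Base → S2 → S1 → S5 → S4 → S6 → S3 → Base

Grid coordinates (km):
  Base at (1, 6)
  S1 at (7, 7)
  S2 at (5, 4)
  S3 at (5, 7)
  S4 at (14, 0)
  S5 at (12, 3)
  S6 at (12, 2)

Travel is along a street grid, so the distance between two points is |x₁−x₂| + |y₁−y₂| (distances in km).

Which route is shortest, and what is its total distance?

46 km — (c) is the shortest.

(a): 14 + 9 + 2 + 3 + 13 + 4 + 15 = 60
(b): 6 + 5 + 14 + 5 + 11 + 12 + 15 = 68
(c): 6 + 5 + 9 + 5 + 4 + 12 + 5 = 46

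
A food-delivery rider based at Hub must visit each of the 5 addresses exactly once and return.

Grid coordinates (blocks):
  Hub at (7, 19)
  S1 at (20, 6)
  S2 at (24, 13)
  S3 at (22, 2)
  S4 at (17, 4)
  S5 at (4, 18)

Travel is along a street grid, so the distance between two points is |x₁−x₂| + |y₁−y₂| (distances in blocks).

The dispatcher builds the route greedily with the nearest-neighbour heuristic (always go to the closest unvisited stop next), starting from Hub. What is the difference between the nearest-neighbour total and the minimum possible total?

Hub: S5=4, S2=23, S4=25, S1=26, S3=32 ⇒ S5
S5: S2=25, S4=27, S1=28, S3=34 ⇒ S2
S2: S1=11, S3=13, S4=16 ⇒ S1
S1: S4=5, S3=6 ⇒ S4
S4: S3=7 ⇒ S3
NN route Hub → S5 → S2 → S1 → S4 → S3 → Hub costs 84.
Optimal: Hub → S2 → S1 → S3 → S4 → S5 → Hub costs 78 (by enumerating all 60 distinct tours).
Excess = 84 − 78 = 6.

Excess over optimum: 6 blocks.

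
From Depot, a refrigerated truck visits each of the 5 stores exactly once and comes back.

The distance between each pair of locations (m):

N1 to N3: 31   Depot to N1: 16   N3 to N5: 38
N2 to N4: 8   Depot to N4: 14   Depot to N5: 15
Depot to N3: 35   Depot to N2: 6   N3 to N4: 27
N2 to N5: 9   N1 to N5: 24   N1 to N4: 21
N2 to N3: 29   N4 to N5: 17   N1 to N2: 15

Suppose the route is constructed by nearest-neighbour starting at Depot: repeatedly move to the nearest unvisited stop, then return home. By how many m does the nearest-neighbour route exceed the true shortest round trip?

The nearest-neighbour route is 15 m longer than optimal.

Depot: N2=6, N4=14, N5=15, N1=16, N3=35 ⇒ N2
N2: N4=8, N5=9, N1=15, N3=29 ⇒ N4
N4: N5=17, N1=21, N3=27 ⇒ N5
N5: N1=24, N3=38 ⇒ N1
N1: N3=31 ⇒ N3
NN route Depot → N2 → N4 → N5 → N1 → N3 → Depot costs 121.
Optimal: Depot → N1 → N3 → N4 → N2 → N5 → Depot costs 106 (by enumerating all 60 distinct tours).
Excess = 121 − 106 = 15.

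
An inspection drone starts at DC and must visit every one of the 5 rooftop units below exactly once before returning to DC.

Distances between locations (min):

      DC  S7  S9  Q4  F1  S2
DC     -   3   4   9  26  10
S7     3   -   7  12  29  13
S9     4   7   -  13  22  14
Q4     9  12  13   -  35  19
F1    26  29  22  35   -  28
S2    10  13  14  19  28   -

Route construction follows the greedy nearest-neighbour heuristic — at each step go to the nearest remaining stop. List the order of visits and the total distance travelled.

Total distance 96 min via the nearest-neighbour route DC → S7 → S9 → Q4 → S2 → F1 → DC.

From DC: distances to unvisited — S7=3, S9=4, Q4=9, S2=10, F1=26. Nearest is S7 (3).
From S7: distances to unvisited — S9=7, Q4=12, S2=13, F1=29. Nearest is S9 (7).
From S9: distances to unvisited — Q4=13, S2=14, F1=22. Nearest is Q4 (13).
From Q4: distances to unvisited — S2=19, F1=35. Nearest is S2 (19).
From S2: distances to unvisited — F1=28. Nearest is F1 (28).
Return F1→DC: 26.
Total = 3 + 7 + 13 + 19 + 28 + 26 = 96.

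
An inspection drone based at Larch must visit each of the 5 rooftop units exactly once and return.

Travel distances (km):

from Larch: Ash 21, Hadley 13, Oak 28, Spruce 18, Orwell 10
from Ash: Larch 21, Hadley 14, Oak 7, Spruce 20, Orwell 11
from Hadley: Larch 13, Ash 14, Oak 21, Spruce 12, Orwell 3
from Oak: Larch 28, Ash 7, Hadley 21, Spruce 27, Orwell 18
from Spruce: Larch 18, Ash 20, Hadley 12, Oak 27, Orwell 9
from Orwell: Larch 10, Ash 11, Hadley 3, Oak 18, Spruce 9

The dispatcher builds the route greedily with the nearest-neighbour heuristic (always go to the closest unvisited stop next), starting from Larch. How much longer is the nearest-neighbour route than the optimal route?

Larch: Orwell=10, Hadley=13, Spruce=18, Ash=21, Oak=28 ⇒ Orwell
Orwell: Hadley=3, Spruce=9, Ash=11, Oak=18 ⇒ Hadley
Hadley: Spruce=12, Ash=14, Oak=21 ⇒ Spruce
Spruce: Ash=20, Oak=27 ⇒ Ash
Ash: Oak=7 ⇒ Oak
NN route Larch → Orwell → Hadley → Spruce → Ash → Oak → Larch costs 80.
Optimal: Larch → Ash → Oak → Hadley → Orwell → Spruce → Larch costs 79 (by enumerating all 60 distinct tours).
Excess = 80 − 79 = 1.

1 km longer than the optimal tour.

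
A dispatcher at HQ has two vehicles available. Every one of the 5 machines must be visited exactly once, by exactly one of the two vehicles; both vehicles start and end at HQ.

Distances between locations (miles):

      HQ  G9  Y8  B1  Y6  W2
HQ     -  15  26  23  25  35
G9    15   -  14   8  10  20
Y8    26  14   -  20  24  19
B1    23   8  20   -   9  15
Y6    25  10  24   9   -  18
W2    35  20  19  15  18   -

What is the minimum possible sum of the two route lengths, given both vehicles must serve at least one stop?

Minimum combined distance: 124 miles.

Try each way of splitting the stops between the two vehicles (each non-empty) and, for each split, find the best tour for each vehicle:
  {G9} + {Y8, B1, Y6, W2}: 30 + 94 = 124
  {Y8} + {G9, B1, Y6, W2}: 52 + 81 = 133
  {G9, Y8} + {B1, Y6, W2}: 55 + 81 = 136
  {B1} + {G9, Y8, Y6, W2}: 46 + 88 = 134
  {G9, B1} + {Y8, Y6, W2}: 46 + 88 = 134
  {Y8, B1} + {G9, Y6, W2}: 69 + 78 = 147
  … (15 splits in total)
Best: vehicle 1 HQ → G9 → HQ = 30; vehicle 2 HQ → Y8 → W2 → B1 → Y6 → HQ = 94; combined 124.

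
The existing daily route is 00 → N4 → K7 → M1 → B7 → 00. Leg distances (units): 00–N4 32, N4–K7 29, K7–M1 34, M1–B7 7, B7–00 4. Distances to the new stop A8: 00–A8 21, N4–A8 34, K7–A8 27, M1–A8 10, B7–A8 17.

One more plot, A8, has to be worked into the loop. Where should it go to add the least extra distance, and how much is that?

Insertion cost between consecutive stops i–j is d(i,A8) + d(A8,j) − d(i,j):
  between 00 and N4: 21 + 34 − 32 = 23
  between N4 and K7: 34 + 27 − 29 = 32
  between K7 and M1: 27 + 10 − 34 = 3
  between M1 and B7: 10 + 17 − 7 = 20
  between B7 and 00: 17 + 21 − 4 = 34
Cheapest insertion is between K7 and M1, adding 3.
New total = 106 + 3 = 109.

+3 — insert A8 between K7 and M1.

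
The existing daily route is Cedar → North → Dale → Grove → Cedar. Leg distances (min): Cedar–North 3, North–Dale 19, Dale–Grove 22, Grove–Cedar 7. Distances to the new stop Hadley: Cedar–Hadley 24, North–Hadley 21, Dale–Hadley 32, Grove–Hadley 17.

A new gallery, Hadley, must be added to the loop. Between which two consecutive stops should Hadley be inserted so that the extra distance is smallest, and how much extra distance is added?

Insertion cost between consecutive stops i–j is d(i,Hadley) + d(Hadley,j) − d(i,j):
  between Cedar and North: 24 + 21 − 3 = 42
  between North and Dale: 21 + 32 − 19 = 34
  between Dale and Grove: 32 + 17 − 22 = 27
  between Grove and Cedar: 17 + 24 − 7 = 34
Cheapest insertion is between Dale and Grove, adding 27.
New total = 51 + 27 = 78.

Minimum extra distance: 27 min, inserting Hadley between Dale and Grove.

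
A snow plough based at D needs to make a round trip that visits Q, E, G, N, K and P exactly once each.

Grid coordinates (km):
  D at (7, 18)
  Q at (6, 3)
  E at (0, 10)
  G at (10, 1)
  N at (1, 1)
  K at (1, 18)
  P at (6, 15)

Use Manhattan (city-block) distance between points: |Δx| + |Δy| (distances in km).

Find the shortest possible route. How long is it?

With 6 stops there are 6!/2 = 360 distinct round trips (a route and its reverse cost the same).
D→Q→E→G→N→K→P→D: 16+13+19+9+17+8+4 = 86
D→Q→E→G→N→P→K→D: 16+13+19+9+19+8+6 = 90
D→Q→E→G→K→N→P→D: 16+13+19+26+17+19+4 = 114
D→Q→E→G→K→P→N→D: 16+13+19+26+8+19+23 = 124
D→Q→E→G→P→N→K→D: 16+13+19+18+19+17+6 = 108
D→Q→E→G→P→K→N→D: 16+13+19+18+8+17+23 = 114
D→Q→E→N→G→K→P→D: 16+13+10+9+26+8+4 = 86
D→Q→E→N→G→P→K→D: 16+13+10+9+18+8+6 = 80
… (352 more)
D→K→E→N→G→Q→P→D: 6+9+10+9+6+12+4 = 56  ← best
The minimum is 56.
One optimal route: D → K → E → N → G → Q → P → D (or its reverse).

Shortest round trip = 56 km.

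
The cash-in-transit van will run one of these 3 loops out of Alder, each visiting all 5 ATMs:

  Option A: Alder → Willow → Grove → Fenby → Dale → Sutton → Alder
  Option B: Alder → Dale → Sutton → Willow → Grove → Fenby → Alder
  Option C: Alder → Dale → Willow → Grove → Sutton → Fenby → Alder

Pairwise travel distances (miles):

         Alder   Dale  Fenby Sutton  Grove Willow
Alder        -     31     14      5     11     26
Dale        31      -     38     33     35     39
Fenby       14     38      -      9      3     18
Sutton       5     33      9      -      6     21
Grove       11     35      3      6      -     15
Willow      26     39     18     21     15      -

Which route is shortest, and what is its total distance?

Shortest is Option C, total 114 miles.

Option A: 26 + 15 + 3 + 38 + 33 + 5 = 120
Option B: 31 + 33 + 21 + 15 + 3 + 14 = 117
Option C: 31 + 39 + 15 + 6 + 9 + 14 = 114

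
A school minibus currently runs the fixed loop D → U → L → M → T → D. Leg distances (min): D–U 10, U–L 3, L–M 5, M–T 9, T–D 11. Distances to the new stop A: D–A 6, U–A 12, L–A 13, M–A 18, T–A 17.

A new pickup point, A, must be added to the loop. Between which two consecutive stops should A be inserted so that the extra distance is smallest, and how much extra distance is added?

Adding 8 min by placing A on the D–U leg.

Insertion cost between consecutive stops i–j is d(i,A) + d(A,j) − d(i,j):
  between D and U: 6 + 12 − 10 = 8
  between U and L: 12 + 13 − 3 = 22
  between L and M: 13 + 18 − 5 = 26
  between M and T: 18 + 17 − 9 = 26
  between T and D: 17 + 6 − 11 = 12
Cheapest insertion is between D and U, adding 8.
New total = 38 + 8 = 46.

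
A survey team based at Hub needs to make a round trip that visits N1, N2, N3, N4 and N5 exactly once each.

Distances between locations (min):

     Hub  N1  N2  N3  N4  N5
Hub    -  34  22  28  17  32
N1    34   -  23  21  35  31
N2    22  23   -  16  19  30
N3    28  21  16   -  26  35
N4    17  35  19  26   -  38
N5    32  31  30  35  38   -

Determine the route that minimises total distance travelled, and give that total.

Minimum total distance: 136 min.

There are 60 distinct closed tours to check (reversals are equivalent).
Hub-N1-N2-N3-N4-N5-Hub: 34+23+16+26+38+32 = 169
Hub-N1-N2-N3-N5-N4-Hub: 34+23+16+35+38+17 = 163
Hub-N1-N2-N4-N3-N5-Hub: 34+23+19+26+35+32 = 169
Hub-N1-N2-N4-N5-N3-Hub: 34+23+19+38+35+28 = 177
Hub-N1-N2-N5-N3-N4-Hub: 34+23+30+35+26+17 = 165
Hub-N1-N2-N5-N4-N3-Hub: 34+23+30+38+26+28 = 179
Hub-N1-N3-N2-N4-N5-Hub: 34+21+16+19+38+32 = 160
Hub-N1-N3-N2-N5-N4-Hub: 34+21+16+30+38+17 = 156
Hub-N1-N3-N4-N2-N5-Hub: 34+21+26+19+30+32 = 162
Hub-N1-N3-N4-N5-N2-Hub: 34+21+26+38+30+22 = 171
Hub-N1-N3-N5-N2-N4-Hub: 34+21+35+30+19+17 = 156
Hub-N1-N3-N5-N4-N2-Hub: 34+21+35+38+19+22 = 169
Hub-N1-N4-N2-N3-N5-Hub: 34+35+19+16+35+32 = 171
Hub-N1-N4-N2-N5-N3-Hub: 34+35+19+30+35+28 = 181
… (46 more)
Hub-N4-N2-N3-N1-N5-Hub: 17+19+16+21+31+32 = 136  ← best
The minimum is 136.
One optimal route: Hub → N4 → N2 → N3 → N1 → N5 → Hub (or its reverse).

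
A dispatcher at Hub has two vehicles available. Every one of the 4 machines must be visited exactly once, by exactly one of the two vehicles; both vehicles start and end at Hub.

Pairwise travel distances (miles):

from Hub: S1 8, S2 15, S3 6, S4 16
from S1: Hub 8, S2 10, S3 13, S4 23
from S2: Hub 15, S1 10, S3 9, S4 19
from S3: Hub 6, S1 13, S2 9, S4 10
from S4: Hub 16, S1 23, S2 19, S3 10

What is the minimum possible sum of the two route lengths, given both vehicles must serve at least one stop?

Minimum combined distance: 65 miles.

Try each way of splitting the stops between the two vehicles (each non-empty) and, for each split, find the best tour for each vehicle:
  {S1} + {S2, S3, S4}: 16 + 50 = 66
  {S2} + {S1, S3, S4}: 30 + 47 = 77
  {S1, S2} + {S3, S4}: 33 + 32 = 65
  {S3} + {S1, S2, S4}: 12 + 53 = 65
  {S1, S3} + {S2, S4}: 27 + 50 = 77
  {S2, S3} + {S1, S4}: 30 + 47 = 77
  … (7 splits in total)
Best: vehicle 1 Hub → S1 → S2 → Hub = 33; vehicle 2 Hub → S3 → S4 → Hub = 32; combined 65.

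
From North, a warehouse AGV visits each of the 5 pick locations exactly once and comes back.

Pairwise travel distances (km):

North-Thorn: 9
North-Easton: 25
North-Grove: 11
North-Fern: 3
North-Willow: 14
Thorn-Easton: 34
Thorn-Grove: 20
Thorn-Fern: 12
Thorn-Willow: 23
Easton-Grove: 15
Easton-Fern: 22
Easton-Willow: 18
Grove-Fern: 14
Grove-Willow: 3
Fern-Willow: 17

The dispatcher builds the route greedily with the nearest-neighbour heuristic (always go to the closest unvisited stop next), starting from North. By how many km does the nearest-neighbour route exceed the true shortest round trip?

From North: Fern=3, Thorn=9, Grove=11, Willow=14, Easton=25 → choose Fern (3).
From Fern: Thorn=12, Grove=14, Willow=17, Easton=22 → choose Thorn (12).
From Thorn: Grove=20, Willow=23, Easton=34 → choose Grove (20).
From Grove: Willow=3, Easton=15 → choose Willow (3).
From Willow: Easton=18 → choose Easton (18).
NN route North → Fern → Thorn → Grove → Willow → Easton → North costs 81.
Optimal: North → Thorn → Grove → Willow → Easton → Fern → North costs 75 (by enumerating all 60 distinct tours).
Excess = 81 − 75 = 6.

The nearest-neighbour route is 6 km longer than optimal.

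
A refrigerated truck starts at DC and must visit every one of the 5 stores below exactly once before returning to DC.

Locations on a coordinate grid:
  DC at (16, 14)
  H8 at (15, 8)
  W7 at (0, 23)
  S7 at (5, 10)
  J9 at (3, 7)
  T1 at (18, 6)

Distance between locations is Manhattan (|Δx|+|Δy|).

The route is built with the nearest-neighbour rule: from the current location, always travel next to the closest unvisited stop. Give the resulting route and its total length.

From DC: distances to unvisited — H8=7, T1=10, S7=15, J9=20, W7=25. Nearest is H8 (7).
From H8: distances to unvisited — T1=5, S7=12, J9=13, W7=30. Nearest is T1 (5).
From T1: distances to unvisited — J9=16, S7=17, W7=35. Nearest is J9 (16).
From J9: distances to unvisited — S7=5, W7=19. Nearest is S7 (5).
From S7: distances to unvisited — W7=18. Nearest is W7 (18).
Return W7→DC: 25.
Total = 7 + 5 + 16 + 5 + 18 + 25 = 76.

Total distance 76 via the nearest-neighbour route DC → H8 → T1 → J9 → S7 → W7 → DC.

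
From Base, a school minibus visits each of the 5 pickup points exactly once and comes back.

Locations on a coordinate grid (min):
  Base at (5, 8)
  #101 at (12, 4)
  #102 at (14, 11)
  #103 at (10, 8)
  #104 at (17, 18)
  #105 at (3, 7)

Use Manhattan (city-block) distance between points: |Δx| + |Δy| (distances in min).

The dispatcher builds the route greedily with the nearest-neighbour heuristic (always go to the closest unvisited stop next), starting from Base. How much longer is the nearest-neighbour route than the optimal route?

From Base: #105=3, #103=5, #101=11, #102=12, #104=22 → choose #105 (3).
From #105: #103=8, #101=12, #102=15, #104=25 → choose #103 (8).
From #103: #101=6, #102=7, #104=17 → choose #101 (6).
From #101: #102=9, #104=19 → choose #102 (9).
From #102: #104=10 → choose #104 (10).
NN route Base → #105 → #103 → #101 → #102 → #104 → Base costs 58.
Optimal: Base → #103 → #102 → #104 → #101 → #105 → Base costs 56 (by enumerating all 60 distinct tours).
Excess = 58 − 56 = 2.

2 min longer than the optimal tour.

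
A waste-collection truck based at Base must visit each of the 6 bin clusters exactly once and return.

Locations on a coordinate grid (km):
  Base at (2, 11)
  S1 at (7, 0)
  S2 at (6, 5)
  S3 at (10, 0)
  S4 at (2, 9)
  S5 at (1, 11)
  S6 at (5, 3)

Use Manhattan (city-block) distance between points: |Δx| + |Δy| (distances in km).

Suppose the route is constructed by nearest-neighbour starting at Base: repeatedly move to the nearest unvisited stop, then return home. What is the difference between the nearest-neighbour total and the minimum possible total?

From Base: S5=1, S4=2, S2=10, S6=11, S1=16, S3=19 → choose S5 (1).
From S5: S4=3, S2=11, S6=12, S1=17, S3=20 → choose S4 (3).
From S4: S2=8, S6=9, S1=14, S3=17 → choose S2 (8).
From S2: S6=3, S1=6, S3=9 → choose S6 (3).
From S6: S1=5, S3=8 → choose S1 (5).
From S1: S3=3 → choose S3 (3).
NN route Base → S5 → S4 → S2 → S6 → S1 → S3 → Base costs 42.
Optimal: Base → S2 → S1 → S3 → S6 → S4 → S5 → Base costs 40 (by enumerating all 360 distinct tours).
Excess = 42 − 40 = 2.

The nearest-neighbour route is 2 km longer than optimal.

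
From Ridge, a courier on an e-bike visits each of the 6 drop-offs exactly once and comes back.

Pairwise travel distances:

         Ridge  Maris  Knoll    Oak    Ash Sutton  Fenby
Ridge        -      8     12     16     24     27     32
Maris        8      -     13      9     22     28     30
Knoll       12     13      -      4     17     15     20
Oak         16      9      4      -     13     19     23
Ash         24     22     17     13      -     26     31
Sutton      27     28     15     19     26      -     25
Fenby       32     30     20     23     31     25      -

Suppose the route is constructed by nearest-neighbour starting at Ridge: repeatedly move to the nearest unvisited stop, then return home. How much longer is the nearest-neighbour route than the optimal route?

From Ridge: Maris=8, Knoll=12, Oak=16, Ash=24, Sutton=27, Fenby=32 → choose Maris (8).
From Maris: Oak=9, Knoll=13, Ash=22, Sutton=28, Fenby=30 → choose Oak (9).
From Oak: Knoll=4, Ash=13, Sutton=19, Fenby=23 → choose Knoll (4).
From Knoll: Sutton=15, Ash=17, Fenby=20 → choose Sutton (15).
From Sutton: Fenby=25, Ash=26 → choose Fenby (25).
From Fenby: Ash=31 → choose Ash (31).
NN route Ridge → Maris → Oak → Knoll → Sutton → Fenby → Ash → Ridge costs 116.
Optimal: Ridge → Maris → Oak → Ash → Sutton → Fenby → Knoll → Ridge costs 113 (by enumerating all 360 distinct tours).
Excess = 116 − 113 = 3.

3 longer than the optimal tour.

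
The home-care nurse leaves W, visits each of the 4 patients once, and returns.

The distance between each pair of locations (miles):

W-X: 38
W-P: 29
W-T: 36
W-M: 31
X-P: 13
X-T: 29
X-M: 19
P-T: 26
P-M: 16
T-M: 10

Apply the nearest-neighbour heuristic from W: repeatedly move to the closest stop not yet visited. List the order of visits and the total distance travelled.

Nearest-neighbour total = 107 miles; route W → P → X → M → T → W.

W → [P:29 / M:31 / T:36 / X:38] → P (29)
P → [X:13 / M:16 / T:26] → X (13)
X → [M:19 / T:29] → M (19)
M → [T:10] → T (10)
Return T→W: 36.
Total = 29 + 13 + 19 + 10 + 36 = 107.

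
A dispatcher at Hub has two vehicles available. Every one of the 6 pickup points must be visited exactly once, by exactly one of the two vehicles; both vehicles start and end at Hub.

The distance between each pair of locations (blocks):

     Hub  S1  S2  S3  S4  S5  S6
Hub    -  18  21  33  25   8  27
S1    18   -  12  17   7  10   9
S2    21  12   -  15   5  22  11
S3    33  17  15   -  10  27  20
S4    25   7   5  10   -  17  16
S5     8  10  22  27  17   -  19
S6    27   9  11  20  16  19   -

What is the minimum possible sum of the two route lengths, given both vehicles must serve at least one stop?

Try each way of splitting the stops between the two vehicles (each non-empty) and, for each split, find the best tour for each vehicle:
  {S1} + {S2, S3, S4, S5, S6}: 36 + 83 = 119
  {S2} + {S1, S3, S4, S5, S6}: 42 + 82 = 124
  {S1, S2} + {S3, S4, S5, S6}: 51 + 82 = 133
  {S3} + {S1, S2, S4, S5, S6}: 66 + 68 = 134
  {S1, S3} + {S2, S4, S5, S6}: 68 + 68 = 136
  {S2, S3} + {S1, S4, S5, S6}: 69 + 68 = 137
  … (31 splits in total)
  {S5} + {S1, S2, S3, S4, S6}: 16 + 83 = 99  ← best
Best: vehicle 1 Hub → S5 → Hub = 16; vehicle 2 Hub → S1 → S6 → S3 → S4 → S2 → Hub = 83; combined 99.

Minimum combined distance: 99 blocks.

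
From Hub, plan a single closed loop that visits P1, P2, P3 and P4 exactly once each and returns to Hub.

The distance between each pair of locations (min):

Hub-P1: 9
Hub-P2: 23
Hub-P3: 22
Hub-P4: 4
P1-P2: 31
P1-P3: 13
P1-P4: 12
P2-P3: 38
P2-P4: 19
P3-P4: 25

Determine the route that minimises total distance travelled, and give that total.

Shortest round trip = 83 min.

Hub-P1-P2-P3-P4-Hub: 9+31+38+25+4 = 107
Hub-P1-P2-P4-P3-Hub: 9+31+19+25+22 = 106
Hub-P1-P3-P2-P4-Hub: 9+13+38+19+4 = 83
Hub-P1-P3-P4-P2-Hub: 9+13+25+19+23 = 89
Hub-P1-P4-P2-P3-Hub: 9+12+19+38+22 = 100
Hub-P1-P4-P3-P2-Hub: 9+12+25+38+23 = 107
Hub-P2-P1-P3-P4-Hub: 23+31+13+25+4 = 96
Hub-P2-P1-P4-P3-Hub: 23+31+12+25+22 = 113
Hub-P2-P3-P1-P4-Hub: 23+38+13+12+4 = 90
Hub-P2-P4-P1-P3-Hub: 23+19+12+13+22 = 89
Hub-P3-P1-P2-P4-Hub: 22+13+31+19+4 = 89
Hub-P3-P2-P1-P4-Hub: 22+38+31+12+4 = 107
The minimum is 83.
One optimal route: Hub → P1 → P3 → P2 → P4 → Hub (or its reverse).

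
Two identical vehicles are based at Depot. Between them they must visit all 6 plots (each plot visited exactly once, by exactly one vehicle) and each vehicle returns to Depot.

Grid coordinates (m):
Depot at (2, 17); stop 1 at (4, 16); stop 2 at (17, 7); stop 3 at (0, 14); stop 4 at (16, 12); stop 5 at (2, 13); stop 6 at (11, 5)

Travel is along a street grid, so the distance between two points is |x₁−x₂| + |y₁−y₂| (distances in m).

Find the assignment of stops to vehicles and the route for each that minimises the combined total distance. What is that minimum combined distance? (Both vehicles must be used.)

64 m — the smallest possible combined total.

Try each way of splitting the stops between the two vehicles (each non-empty) and, for each split, find the best tour for each vehicle:
  {stop 1} + {stop 2, stop 3, stop 4, stop 5, stop 6}: 6 + 58 = 64
  {stop 2} + {stop 1, stop 3, stop 4, stop 5, stop 6}: 50 + 56 = 106
  {stop 1, stop 2} + {stop 3, stop 4, stop 5, stop 6}: 50 + 56 = 106
  {stop 3} + {stop 1, stop 2, stop 4, stop 5, stop 6}: 10 + 54 = 64
  {stop 1, stop 3} + {stop 2, stop 4, stop 5, stop 6}: 14 + 54 = 68
  {stop 2, stop 3} + {stop 1, stop 4, stop 5, stop 6}: 54 + 52 = 106
  … (31 splits in total)
Best: vehicle 1 Depot → stop 1 → Depot = 6; vehicle 2 Depot → stop 3 → stop 4 → stop 2 → stop 6 → stop 5 → Depot = 58; combined 64.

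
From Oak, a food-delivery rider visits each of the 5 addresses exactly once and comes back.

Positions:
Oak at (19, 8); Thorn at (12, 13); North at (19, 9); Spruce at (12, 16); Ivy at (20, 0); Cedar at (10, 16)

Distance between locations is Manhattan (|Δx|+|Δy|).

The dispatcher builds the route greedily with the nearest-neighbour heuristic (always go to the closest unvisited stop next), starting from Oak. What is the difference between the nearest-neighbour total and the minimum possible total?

From Oak: North=1, Ivy=9, Thorn=12, Spruce=15, Cedar=17 → choose North (1).
From North: Ivy=10, Thorn=11, Spruce=14, Cedar=16 → choose Ivy (10).
From Ivy: Thorn=21, Spruce=24, Cedar=26 → choose Thorn (21).
From Thorn: Spruce=3, Cedar=5 → choose Spruce (3).
From Spruce: Cedar=2 → choose Cedar (2).
NN route Oak → North → Ivy → Thorn → Spruce → Cedar → Oak costs 54.
Optimal: Oak → Thorn → Spruce → Cedar → North → Ivy → Oak costs 52 (by enumerating all 60 distinct tours).
Excess = 54 − 52 = 2.

Excess over optimum: 2.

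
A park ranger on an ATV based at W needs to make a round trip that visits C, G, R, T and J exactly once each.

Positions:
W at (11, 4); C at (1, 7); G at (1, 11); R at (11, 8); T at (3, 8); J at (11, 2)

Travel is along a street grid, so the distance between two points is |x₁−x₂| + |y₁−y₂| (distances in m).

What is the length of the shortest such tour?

There are 60 distinct closed tours to check (reversals are equivalent).
W→C→G→R→T→J→W: 13+4+13+8+14+2 = 54
W→C→G→R→J→T→W: 13+4+13+6+14+12 = 62
W→C→G→T→R→J→W: 13+4+5+8+6+2 = 38
W→C→G→T→J→R→W: 13+4+5+14+6+4 = 46
W→C→G→J→R→T→W: 13+4+19+6+8+12 = 62
W→C→G→J→T→R→W: 13+4+19+14+8+4 = 62
W→C→R→G→T→J→W: 13+11+13+5+14+2 = 58
W→C→R→G→J→T→W: 13+11+13+19+14+12 = 82
W→C→R→T→G→J→W: 13+11+8+5+19+2 = 58
W→C→R→T→J→G→W: 13+11+8+14+19+17 = 82
W→C→R→J→G→T→W: 13+11+6+19+5+12 = 66
W→C→R→J→T→G→W: 13+11+6+14+5+17 = 66
W→C→T→G→R→J→W: 13+3+5+13+6+2 = 42
W→C→T→G→J→R→W: 13+3+5+19+6+4 = 50
… (46 more)
The minimum is 38.
One optimal route: W → C → G → T → R → J → W (or its reverse).

Shortest round trip = 38 m.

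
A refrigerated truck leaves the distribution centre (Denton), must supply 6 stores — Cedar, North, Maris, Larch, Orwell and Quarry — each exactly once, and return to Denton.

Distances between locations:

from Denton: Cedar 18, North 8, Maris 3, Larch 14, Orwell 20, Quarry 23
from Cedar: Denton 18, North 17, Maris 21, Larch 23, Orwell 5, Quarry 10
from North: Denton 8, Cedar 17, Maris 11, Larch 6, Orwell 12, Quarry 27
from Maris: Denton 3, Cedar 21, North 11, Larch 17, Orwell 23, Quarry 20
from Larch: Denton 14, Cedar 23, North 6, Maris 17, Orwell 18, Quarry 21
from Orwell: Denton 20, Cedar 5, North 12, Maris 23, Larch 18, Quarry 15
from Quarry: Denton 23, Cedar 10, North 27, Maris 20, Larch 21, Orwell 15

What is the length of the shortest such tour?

With 6 stops there are 6!/2 = 360 distinct round trips (a route and its reverse cost the same).
Denton-Cedar-North-Maris-Larch-Orwell-Quarry-Denton: 18+17+11+17+18+15+23 = 119
Denton-Cedar-North-Maris-Larch-Quarry-Orwell-Denton: 18+17+11+17+21+15+20 = 119
Denton-Cedar-North-Maris-Orwell-Larch-Quarry-Denton: 18+17+11+23+18+21+23 = 131
Denton-Cedar-North-Maris-Orwell-Quarry-Larch-Denton: 18+17+11+23+15+21+14 = 119
Denton-Cedar-North-Maris-Quarry-Larch-Orwell-Denton: 18+17+11+20+21+18+20 = 125
Denton-Cedar-North-Maris-Quarry-Orwell-Larch-Denton: 18+17+11+20+15+18+14 = 113
Denton-Cedar-North-Larch-Maris-Orwell-Quarry-Denton: 18+17+6+17+23+15+23 = 119
Denton-Cedar-North-Larch-Maris-Quarry-Orwell-Denton: 18+17+6+17+20+15+20 = 113
… (352 more)
Denton-North-Larch-Orwell-Cedar-Quarry-Maris-Denton: 8+6+18+5+10+20+3 = 70  ← best
The minimum is 70.
One optimal route: Denton → North → Larch → Orwell → Cedar → Quarry → Maris → Denton (or its reverse).

70 — the shortest possible round trip.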